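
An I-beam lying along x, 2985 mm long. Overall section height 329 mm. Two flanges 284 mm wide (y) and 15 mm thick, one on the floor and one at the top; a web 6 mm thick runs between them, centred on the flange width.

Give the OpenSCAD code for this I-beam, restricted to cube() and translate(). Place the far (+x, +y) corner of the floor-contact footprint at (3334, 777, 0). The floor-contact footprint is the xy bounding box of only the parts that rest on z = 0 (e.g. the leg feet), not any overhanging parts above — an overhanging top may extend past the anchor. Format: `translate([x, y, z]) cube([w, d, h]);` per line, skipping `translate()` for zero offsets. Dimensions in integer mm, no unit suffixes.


translate([349, 493, 0]) cube([2985, 284, 15]);
translate([349, 632, 15]) cube([2985, 6, 299]);
translate([349, 493, 314]) cube([2985, 284, 15]);


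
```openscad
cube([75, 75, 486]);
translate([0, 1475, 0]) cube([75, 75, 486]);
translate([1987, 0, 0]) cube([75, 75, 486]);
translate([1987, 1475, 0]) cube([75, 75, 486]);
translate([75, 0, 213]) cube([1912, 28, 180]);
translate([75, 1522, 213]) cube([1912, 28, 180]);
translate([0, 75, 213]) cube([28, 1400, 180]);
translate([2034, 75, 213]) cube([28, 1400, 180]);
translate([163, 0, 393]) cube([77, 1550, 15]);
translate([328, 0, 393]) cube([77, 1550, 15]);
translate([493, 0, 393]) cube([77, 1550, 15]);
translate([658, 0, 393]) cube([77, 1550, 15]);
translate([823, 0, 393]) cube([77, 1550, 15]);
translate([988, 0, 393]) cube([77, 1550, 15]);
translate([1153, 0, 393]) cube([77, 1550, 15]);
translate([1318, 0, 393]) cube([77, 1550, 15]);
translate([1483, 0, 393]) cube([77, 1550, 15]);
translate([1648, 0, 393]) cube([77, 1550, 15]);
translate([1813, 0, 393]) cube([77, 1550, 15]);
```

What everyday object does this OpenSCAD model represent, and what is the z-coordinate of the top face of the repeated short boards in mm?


A bed frame. The slat-top height is 408 mm.

Four posts, four rails, and a row of slats — a bed frame. Slats sit on the rails at z = 213 + 180 = 393; with slat thickness 15, the top is 408 mm.


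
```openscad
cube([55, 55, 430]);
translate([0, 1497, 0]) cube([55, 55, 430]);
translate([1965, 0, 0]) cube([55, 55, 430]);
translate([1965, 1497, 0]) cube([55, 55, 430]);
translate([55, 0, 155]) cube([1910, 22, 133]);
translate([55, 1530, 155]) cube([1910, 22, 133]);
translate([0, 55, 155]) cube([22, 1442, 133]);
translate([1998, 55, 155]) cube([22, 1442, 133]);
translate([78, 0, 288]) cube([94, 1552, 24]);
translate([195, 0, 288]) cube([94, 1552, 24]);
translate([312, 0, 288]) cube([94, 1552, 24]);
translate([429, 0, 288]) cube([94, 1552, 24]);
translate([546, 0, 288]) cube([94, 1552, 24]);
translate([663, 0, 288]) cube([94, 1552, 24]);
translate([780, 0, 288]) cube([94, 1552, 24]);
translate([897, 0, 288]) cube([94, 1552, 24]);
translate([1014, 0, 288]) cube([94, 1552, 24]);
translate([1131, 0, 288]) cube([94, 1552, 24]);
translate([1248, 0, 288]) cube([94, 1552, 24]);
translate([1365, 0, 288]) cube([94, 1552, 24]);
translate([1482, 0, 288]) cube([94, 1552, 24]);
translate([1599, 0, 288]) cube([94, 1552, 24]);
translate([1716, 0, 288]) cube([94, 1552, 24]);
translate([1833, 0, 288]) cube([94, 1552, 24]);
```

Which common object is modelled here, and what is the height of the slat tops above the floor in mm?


A bed frame. The slat-top height is 312 mm.

Four posts, four rails, and a row of slats — a bed frame. Slats sit on the rails at z = 155 + 133 = 288; with slat thickness 24, the top is 312 mm.


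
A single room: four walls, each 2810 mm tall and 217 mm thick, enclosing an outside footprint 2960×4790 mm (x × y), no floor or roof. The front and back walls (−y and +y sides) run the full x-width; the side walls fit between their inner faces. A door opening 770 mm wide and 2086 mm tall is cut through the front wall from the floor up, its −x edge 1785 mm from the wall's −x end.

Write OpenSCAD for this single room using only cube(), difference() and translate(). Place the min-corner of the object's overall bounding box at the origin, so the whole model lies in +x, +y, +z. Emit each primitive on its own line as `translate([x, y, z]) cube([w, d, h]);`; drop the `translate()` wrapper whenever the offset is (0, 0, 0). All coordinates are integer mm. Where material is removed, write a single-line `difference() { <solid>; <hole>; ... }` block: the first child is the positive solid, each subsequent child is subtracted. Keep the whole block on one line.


difference() { cube([2960, 217, 2810]); translate([1785, 0, 0]) cube([770, 217, 2086]); }
translate([0, 4573, 0]) cube([2960, 217, 2810]);
translate([0, 217, 0]) cube([217, 4356, 2810]);
translate([2743, 217, 0]) cube([217, 4356, 2810]);


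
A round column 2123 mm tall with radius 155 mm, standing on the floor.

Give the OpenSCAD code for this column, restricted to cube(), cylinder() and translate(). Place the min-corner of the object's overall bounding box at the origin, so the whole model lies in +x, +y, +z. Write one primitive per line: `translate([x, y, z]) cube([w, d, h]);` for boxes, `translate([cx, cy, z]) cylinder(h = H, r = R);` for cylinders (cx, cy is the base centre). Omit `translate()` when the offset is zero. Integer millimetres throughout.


translate([155, 155, 0]) cylinder(h = 2123, r = 155);


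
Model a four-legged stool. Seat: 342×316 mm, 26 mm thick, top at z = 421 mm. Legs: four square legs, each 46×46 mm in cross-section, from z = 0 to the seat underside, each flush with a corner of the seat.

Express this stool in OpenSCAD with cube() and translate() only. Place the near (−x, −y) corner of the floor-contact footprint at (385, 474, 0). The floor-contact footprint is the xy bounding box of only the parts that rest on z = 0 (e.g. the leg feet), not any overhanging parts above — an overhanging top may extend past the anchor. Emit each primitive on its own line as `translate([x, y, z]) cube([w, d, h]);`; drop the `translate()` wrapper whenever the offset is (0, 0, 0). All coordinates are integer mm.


// leg_h = 421 - 26 = 395
translate([385, 474, 395]) cube([342, 316, 26]);
translate([385, 474, 0]) cube([46, 46, 395]);
translate([681, 474, 0]) cube([46, 46, 395]);
translate([385, 744, 0]) cube([46, 46, 395]);
translate([681, 744, 0]) cube([46, 46, 395]);


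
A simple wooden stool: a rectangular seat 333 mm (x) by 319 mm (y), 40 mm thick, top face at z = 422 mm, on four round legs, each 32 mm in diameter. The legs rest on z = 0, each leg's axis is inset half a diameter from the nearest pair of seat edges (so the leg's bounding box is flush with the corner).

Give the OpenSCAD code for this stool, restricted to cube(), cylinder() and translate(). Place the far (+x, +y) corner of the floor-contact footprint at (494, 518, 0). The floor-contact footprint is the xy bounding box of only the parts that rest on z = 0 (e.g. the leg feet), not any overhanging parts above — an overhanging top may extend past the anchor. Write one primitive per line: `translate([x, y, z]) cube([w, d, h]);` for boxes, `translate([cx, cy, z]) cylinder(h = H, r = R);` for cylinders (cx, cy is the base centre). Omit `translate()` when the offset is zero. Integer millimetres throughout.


translate([161, 199, 382]) cube([333, 319, 40]);
translate([177, 215, 0]) cylinder(h = 382, r = 16);
translate([478, 215, 0]) cylinder(h = 382, r = 16);
translate([177, 502, 0]) cylinder(h = 382, r = 16);
translate([478, 502, 0]) cylinder(h = 382, r = 16);


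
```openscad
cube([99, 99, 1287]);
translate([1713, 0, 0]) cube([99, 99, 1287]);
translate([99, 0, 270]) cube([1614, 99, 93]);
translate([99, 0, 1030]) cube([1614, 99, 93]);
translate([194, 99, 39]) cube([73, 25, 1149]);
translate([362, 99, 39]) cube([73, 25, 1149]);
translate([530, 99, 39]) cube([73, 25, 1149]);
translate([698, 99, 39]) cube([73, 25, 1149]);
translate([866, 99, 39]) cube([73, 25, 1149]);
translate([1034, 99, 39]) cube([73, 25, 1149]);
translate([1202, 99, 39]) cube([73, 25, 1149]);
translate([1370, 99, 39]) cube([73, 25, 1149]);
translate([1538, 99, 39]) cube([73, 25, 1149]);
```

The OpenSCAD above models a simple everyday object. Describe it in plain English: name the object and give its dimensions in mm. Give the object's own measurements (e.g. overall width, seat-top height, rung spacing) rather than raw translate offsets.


A fence section. Two 99×99 mm posts, 1287 mm tall, stand on the floor with a clear span of 1614 mm between their inner faces. Two horizontal rails of 99×93 mm section span the gap between the posts with their undersides at z = 270 mm and z = 1030 mm, flush with the posts' −y face. 9 pickets, each 73 mm wide, 25 mm thick and 1149 mm tall, are fixed to the +y face of the rails with their bottoms at z = 39 mm, spaced across the span with a 95 mm gap after the −x post and between neighbouring pickets, with 102 mm left before the +x post.


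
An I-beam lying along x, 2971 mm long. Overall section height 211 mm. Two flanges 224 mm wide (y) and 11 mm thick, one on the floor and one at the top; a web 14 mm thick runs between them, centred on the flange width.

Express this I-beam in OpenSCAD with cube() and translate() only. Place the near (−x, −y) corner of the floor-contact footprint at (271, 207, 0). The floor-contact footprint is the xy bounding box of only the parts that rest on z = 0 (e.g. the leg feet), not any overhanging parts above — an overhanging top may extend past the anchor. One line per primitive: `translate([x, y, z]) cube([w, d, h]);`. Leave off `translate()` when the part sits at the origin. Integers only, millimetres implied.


translate([271, 207, 0]) cube([2971, 224, 11]);
translate([271, 312, 11]) cube([2971, 14, 189]);
translate([271, 207, 200]) cube([2971, 224, 11]);


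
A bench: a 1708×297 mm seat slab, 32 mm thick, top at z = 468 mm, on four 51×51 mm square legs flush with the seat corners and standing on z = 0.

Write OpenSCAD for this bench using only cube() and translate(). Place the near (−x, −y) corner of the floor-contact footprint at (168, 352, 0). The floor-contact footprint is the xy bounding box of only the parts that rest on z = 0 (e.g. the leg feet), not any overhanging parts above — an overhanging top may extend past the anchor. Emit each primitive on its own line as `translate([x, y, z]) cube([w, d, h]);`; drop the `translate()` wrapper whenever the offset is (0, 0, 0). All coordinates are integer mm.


// leg_h = 468 − 32 = 436
translate([168, 352, 436]) cube([1708, 297, 32]);
translate([168, 352, 0]) cube([51, 51, 436]);
translate([168, 598, 0]) cube([51, 51, 436]);
translate([1825, 352, 0]) cube([51, 51, 436]);
translate([1825, 598, 0]) cube([51, 51, 436]);


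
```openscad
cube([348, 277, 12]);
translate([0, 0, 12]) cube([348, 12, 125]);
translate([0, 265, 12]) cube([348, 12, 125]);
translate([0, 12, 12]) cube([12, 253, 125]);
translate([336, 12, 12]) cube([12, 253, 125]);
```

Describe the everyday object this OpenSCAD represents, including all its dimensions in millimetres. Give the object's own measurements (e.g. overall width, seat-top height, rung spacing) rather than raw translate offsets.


An open-topped rectangular box: outside dimensions 348×277×137 mm, with a uniform wall and base thickness of 12 mm. The base is a full 348×277 slab on the floor; four walls sit on top of the base. The front and back walls (the −y and +y sides) span the full width; the two side walls fit between them.


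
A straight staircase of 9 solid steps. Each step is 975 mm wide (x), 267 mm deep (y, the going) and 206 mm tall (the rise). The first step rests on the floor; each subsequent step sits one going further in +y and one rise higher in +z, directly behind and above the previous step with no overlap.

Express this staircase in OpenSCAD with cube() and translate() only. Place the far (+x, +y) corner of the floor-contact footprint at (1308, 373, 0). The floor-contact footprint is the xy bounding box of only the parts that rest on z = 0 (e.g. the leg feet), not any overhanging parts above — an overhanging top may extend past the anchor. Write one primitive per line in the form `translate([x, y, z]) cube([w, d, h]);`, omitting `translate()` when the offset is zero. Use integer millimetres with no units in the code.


translate([333, 106, 0]) cube([975, 267, 206]);
translate([333, 373, 206]) cube([975, 267, 206]);
translate([333, 640, 412]) cube([975, 267, 206]);
translate([333, 907, 618]) cube([975, 267, 206]);
translate([333, 1174, 824]) cube([975, 267, 206]);
translate([333, 1441, 1030]) cube([975, 267, 206]);
translate([333, 1708, 1236]) cube([975, 267, 206]);
translate([333, 1975, 1442]) cube([975, 267, 206]);
translate([333, 2242, 1648]) cube([975, 267, 206]);


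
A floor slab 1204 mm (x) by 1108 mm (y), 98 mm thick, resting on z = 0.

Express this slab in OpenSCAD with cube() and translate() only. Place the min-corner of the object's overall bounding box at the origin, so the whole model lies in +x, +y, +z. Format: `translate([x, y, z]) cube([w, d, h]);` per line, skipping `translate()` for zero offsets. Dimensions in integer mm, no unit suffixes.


cube([1204, 1108, 98]);


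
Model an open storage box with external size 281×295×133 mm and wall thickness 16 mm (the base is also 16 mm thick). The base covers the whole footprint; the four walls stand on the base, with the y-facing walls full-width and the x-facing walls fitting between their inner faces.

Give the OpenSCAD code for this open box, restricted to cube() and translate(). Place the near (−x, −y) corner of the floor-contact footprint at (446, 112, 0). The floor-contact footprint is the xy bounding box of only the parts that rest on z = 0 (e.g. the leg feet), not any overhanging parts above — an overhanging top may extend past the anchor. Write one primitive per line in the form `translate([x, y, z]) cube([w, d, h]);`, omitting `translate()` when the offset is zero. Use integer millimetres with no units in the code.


translate([446, 112, 0]) cube([281, 295, 16]);
translate([446, 112, 16]) cube([281, 16, 117]);
translate([446, 391, 16]) cube([281, 16, 117]);
translate([446, 128, 16]) cube([16, 263, 117]);
translate([711, 128, 16]) cube([16, 263, 117]);


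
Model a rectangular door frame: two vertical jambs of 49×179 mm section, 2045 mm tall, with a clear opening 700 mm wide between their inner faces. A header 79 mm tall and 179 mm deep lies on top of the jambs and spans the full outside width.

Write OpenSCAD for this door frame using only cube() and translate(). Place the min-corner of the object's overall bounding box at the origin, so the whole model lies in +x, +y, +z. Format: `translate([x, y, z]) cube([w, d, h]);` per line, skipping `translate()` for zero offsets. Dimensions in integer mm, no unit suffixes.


cube([49, 179, 2045]);
translate([749, 0, 0]) cube([49, 179, 2045]);
translate([0, 0, 2045]) cube([798, 179, 79]);


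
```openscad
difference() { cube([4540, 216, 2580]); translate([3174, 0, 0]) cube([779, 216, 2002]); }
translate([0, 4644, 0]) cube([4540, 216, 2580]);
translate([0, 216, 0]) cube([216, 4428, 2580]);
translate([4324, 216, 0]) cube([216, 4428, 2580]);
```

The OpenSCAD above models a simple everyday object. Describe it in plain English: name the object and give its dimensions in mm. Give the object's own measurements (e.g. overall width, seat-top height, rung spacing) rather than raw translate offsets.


A single room: four walls, each 2580 mm tall and 216 mm thick, enclosing an outside footprint 4540×4860 mm (x × y), no floor or roof. The front and back walls (−y and +y sides) run the full x-width; the side walls fit between their inner faces. A door opening 779 mm wide and 2002 mm tall is cut through the front wall from the floor up, its −x edge 3174 mm from the wall's −x end.


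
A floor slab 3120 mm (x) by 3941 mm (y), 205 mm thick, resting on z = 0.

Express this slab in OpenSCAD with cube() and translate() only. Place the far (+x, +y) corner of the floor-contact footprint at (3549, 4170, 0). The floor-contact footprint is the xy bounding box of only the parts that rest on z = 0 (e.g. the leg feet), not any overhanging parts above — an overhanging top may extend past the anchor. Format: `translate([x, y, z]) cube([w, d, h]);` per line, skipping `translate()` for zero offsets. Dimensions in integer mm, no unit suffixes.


translate([429, 229, 0]) cube([3120, 3941, 205]);


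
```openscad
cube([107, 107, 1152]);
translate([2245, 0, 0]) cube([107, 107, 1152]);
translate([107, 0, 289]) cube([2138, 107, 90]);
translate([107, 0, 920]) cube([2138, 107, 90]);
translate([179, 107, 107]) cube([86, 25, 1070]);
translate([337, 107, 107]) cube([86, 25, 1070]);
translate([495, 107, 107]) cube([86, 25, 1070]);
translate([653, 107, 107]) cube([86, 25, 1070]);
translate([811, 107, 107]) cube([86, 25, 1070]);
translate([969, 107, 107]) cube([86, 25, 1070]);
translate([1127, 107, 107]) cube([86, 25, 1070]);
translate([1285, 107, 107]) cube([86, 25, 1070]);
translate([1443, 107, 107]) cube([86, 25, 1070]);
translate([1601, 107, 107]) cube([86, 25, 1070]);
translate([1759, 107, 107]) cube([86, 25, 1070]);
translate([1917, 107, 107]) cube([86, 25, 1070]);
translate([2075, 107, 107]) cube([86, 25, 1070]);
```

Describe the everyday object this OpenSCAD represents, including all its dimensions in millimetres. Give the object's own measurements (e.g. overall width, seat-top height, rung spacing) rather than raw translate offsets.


A fence section. Two 107×107 mm posts, 1152 mm tall, stand on the floor with a clear span of 2138 mm between their inner faces. Two horizontal rails of 107×90 mm section span the gap between the posts with their undersides at z = 289 mm and z = 920 mm, flush with the posts' −y face. 13 pickets, each 86 mm wide, 25 mm thick and 1070 mm tall, are fixed to the +y face of the rails with their bottoms at z = 107 mm, spaced across the span with a 72 mm gap after the −x post and between neighbouring pickets, with 84 mm left before the +x post.


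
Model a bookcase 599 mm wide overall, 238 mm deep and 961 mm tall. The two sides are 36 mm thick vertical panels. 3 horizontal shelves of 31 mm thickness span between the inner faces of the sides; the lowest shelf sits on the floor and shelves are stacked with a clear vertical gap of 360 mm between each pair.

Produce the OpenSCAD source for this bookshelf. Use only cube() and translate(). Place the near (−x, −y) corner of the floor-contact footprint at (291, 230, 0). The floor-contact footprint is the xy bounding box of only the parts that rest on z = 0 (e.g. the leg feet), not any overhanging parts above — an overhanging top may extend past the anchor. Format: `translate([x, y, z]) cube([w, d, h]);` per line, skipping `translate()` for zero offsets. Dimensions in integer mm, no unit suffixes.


translate([291, 230, 0]) cube([36, 238, 961]);
translate([854, 230, 0]) cube([36, 238, 961]);
translate([327, 230, 0]) cube([527, 238, 31]);
translate([327, 230, 391]) cube([527, 238, 31]);
translate([327, 230, 782]) cube([527, 238, 31]);


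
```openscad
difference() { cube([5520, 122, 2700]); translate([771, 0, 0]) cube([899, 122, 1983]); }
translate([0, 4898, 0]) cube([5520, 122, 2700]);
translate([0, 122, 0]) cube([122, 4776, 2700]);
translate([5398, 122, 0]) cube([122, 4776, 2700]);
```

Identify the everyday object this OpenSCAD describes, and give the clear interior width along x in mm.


A single room. The interior width is 5276 mm.

Four walls enclosing a rectangle with a door in the front wall — a room. Outside width 5520 minus two 122 mm walls gives 5276 mm.


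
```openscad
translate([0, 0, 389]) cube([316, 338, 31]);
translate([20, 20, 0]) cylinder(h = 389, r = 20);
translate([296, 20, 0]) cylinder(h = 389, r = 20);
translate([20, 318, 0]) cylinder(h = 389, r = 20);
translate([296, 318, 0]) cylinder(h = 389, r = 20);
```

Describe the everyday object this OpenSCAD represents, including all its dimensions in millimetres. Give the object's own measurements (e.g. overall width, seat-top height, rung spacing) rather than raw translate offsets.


A four-legged stool. The seat is a 316×338×31 mm slab whose top surface is at z = 420 mm; four round legs, each 40 mm in diameter, run from the floor (z = 0) to the underside of the seat, each leg's axis is inset half a diameter from the nearest pair of seat edges (so the leg's bounding box is flush with the corner).


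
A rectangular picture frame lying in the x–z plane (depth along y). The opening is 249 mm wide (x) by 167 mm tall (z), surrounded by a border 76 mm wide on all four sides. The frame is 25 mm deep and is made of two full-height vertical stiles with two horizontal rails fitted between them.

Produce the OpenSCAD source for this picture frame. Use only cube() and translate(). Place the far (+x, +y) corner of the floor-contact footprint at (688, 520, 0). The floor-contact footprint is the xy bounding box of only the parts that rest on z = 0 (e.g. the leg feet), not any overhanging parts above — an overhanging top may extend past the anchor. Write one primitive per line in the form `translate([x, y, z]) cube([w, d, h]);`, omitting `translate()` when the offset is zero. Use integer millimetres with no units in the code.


translate([287, 495, 0]) cube([76, 25, 319]);
translate([612, 495, 0]) cube([76, 25, 319]);
translate([363, 495, 0]) cube([249, 25, 76]);
translate([363, 495, 243]) cube([249, 25, 76]);


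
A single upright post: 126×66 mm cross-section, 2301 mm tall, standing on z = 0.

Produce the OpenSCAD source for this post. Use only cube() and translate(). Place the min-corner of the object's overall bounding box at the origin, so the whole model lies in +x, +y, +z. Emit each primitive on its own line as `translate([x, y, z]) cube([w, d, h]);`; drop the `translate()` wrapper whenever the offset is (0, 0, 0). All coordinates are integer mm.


cube([126, 66, 2301]);


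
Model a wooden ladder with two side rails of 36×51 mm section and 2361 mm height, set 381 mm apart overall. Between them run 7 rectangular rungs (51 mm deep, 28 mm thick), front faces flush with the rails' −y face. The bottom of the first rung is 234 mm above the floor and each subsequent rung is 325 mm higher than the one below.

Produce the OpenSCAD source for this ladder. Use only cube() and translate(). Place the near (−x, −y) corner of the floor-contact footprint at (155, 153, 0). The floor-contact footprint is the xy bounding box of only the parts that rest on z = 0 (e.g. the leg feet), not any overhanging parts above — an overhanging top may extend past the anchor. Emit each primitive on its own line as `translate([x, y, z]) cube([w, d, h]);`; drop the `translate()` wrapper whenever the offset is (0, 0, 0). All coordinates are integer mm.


translate([155, 153, 0]) cube([36, 51, 2361]);
translate([500, 153, 0]) cube([36, 51, 2361]);
translate([191, 153, 234]) cube([309, 51, 28]);
translate([191, 153, 559]) cube([309, 51, 28]);
translate([191, 153, 884]) cube([309, 51, 28]);
translate([191, 153, 1209]) cube([309, 51, 28]);
translate([191, 153, 1534]) cube([309, 51, 28]);
translate([191, 153, 1859]) cube([309, 51, 28]);
translate([191, 153, 2184]) cube([309, 51, 28]);


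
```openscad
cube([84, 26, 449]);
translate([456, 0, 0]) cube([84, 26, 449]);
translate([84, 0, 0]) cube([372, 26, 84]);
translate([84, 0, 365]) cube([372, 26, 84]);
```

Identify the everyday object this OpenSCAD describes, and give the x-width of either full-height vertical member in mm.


A picture frame. The border width is 84 mm.

Four thin pieces enclosing a rectangular opening — a picture frame. The two full-height stiles are 449 mm tall; the top rail sits at z = 365 and is 84 mm tall, so the border above the opening is 449 − 365 = 84 mm, matching the stile x-width.


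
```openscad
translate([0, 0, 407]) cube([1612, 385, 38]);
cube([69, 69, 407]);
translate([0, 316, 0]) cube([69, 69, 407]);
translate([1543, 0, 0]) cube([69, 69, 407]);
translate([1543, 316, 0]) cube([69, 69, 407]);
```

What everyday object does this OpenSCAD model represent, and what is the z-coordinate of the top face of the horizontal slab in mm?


A bench. The seat-top height is 445 mm.

A long slab on four corner posts — a bench. The slab sits at z = 407 with thickness 38, so the top is 407 + 38 = 445 mm.


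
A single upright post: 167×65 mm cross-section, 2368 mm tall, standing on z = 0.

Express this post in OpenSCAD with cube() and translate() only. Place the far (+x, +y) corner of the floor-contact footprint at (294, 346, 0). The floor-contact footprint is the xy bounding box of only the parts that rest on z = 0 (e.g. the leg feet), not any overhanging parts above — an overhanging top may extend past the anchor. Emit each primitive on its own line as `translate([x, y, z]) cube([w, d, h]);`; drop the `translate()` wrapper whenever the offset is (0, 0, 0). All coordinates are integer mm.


translate([127, 281, 0]) cube([167, 65, 2368]);


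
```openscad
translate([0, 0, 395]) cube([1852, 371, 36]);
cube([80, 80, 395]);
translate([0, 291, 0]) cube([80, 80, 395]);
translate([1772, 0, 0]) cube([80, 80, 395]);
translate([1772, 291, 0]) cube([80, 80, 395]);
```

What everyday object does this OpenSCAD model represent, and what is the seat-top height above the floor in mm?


A bench. The seat-top height is 431 mm.

A long slab on four corner posts — a bench. The slab sits at z = 395 with thickness 36, so the top is 395 + 36 = 431 mm.


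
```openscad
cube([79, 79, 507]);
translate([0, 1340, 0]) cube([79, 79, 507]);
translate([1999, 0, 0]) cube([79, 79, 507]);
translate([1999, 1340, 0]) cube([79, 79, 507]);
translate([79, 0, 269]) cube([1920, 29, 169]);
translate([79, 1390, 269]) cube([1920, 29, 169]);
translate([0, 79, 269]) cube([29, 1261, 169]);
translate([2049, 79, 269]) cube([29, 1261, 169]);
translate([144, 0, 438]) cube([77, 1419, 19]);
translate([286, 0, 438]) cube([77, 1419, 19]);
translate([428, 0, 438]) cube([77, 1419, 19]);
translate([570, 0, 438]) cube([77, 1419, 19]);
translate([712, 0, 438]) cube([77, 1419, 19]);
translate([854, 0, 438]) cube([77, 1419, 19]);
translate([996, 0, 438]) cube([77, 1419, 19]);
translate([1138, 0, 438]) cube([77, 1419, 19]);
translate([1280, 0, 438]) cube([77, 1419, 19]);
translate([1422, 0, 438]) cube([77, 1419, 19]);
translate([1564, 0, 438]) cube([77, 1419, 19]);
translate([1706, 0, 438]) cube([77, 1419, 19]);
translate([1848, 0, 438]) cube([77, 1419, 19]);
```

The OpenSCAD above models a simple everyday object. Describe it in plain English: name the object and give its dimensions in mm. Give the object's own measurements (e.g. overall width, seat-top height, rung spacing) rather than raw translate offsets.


A bed frame 2078 mm long (x) by 1419 mm wide (y). Four 79×79 mm corner posts, 507 mm tall, at the corners of the footprint. Four rails of 29 mm thickness and 169 mm height run between adjacent posts with their undersides at z = 269 mm, their outer faces flush with the outside of the frame (the two x-running rails run between the posts' inner faces; the two y-running rails run between the posts' inner faces). 13 slats, each 77 mm wide (x) and 19 mm thick, lie across the top of the two x-running rails, running the full 1419 mm width of the frame in y; along x they sit between the end posts with a 65 mm gap after the −x posts and between neighbouring slats, leaving 74 mm before the +x posts.


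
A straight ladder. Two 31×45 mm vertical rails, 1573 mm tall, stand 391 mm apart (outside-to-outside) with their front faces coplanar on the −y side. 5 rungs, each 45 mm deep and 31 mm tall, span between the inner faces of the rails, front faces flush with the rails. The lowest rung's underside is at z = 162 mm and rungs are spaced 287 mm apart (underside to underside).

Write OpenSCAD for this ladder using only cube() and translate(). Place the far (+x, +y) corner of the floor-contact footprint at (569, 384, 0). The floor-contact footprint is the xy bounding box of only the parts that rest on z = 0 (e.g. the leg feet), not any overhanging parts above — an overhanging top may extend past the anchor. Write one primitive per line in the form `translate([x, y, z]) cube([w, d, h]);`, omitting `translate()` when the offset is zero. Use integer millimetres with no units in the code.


// rung span = 391 - 2*31 = 329
// rung[k] z = 162 + k*287
translate([178, 339, 0]) cube([31, 45, 1573]);
translate([538, 339, 0]) cube([31, 45, 1573]);
translate([209, 339, 162]) cube([329, 45, 31]);
translate([209, 339, 449]) cube([329, 45, 31]);
translate([209, 339, 736]) cube([329, 45, 31]);
translate([209, 339, 1023]) cube([329, 45, 31]);
translate([209, 339, 1310]) cube([329, 45, 31]);


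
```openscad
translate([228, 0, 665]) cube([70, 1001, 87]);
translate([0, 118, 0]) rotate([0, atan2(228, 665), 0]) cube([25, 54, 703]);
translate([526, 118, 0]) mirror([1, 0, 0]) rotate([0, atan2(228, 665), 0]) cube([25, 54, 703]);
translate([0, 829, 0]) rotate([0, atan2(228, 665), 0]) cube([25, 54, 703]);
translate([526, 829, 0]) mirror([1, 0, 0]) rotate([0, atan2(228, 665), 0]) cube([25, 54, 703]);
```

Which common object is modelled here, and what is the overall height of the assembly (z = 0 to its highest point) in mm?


A sawhorse. The overall height is 752 mm.

A beam across two mirrored pairs of raked legs — a sawhorse. The beam's underside is at z = 665 (matching the legs' vertical rise in atan2(228, 665)) and the beam is 87 mm tall, so its top is at 665 + 87 = 752 mm. The raked legs top out at the beam's underside, so that is the highest point.


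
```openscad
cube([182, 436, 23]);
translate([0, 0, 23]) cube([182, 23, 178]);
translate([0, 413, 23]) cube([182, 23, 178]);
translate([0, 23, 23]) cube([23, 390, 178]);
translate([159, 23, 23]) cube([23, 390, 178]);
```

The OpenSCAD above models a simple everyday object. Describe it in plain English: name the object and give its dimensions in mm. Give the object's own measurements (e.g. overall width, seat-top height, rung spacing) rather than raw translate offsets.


An open-topped rectangular box: outside dimensions 182×436×201 mm, with a uniform wall and base thickness of 23 mm. The base is a full 182×436 slab on the floor; four walls sit on top of the base. The front and back walls (the −y and +y sides) span the full width; the two side walls fit between them.


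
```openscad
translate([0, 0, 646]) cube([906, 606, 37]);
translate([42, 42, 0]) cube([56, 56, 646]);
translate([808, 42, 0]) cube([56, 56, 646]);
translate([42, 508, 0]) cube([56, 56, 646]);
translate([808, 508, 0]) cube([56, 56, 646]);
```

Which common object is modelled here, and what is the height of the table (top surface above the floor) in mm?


A table. The table height is 683 mm.

A 906×606×37 slab sits at z = 646 on four 56 mm square posts — a table. The top surface is at 646 + 37 = 683 mm.


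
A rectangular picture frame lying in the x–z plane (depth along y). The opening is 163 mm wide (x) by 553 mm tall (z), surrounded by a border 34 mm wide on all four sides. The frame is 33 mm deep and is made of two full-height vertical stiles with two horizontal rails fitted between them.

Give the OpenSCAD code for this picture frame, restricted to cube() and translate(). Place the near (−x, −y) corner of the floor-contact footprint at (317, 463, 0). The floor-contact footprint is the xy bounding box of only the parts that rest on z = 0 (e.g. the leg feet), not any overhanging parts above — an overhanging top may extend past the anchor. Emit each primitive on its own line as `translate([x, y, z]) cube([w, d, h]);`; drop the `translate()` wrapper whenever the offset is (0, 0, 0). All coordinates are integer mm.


translate([317, 463, 0]) cube([34, 33, 621]);
translate([514, 463, 0]) cube([34, 33, 621]);
translate([351, 463, 0]) cube([163, 33, 34]);
translate([351, 463, 587]) cube([163, 33, 34]);


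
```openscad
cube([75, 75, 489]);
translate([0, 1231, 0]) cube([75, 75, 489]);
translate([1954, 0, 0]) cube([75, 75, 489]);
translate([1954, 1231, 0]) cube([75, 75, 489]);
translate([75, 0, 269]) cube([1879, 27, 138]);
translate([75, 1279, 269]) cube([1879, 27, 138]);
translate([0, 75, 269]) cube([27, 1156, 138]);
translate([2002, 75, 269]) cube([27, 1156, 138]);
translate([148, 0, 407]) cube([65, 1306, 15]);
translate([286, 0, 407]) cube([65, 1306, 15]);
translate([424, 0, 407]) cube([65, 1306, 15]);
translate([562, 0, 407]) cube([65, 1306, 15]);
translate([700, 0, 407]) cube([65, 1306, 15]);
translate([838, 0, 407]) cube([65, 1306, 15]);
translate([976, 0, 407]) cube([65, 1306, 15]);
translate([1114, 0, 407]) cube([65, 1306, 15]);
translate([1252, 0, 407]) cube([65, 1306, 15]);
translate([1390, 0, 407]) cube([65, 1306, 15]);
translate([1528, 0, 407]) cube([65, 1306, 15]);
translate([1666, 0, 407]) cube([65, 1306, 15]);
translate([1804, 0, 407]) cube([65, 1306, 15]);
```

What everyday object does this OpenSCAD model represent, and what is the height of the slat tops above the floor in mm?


A bed frame. The slat-top height is 422 mm.

Four posts, four rails, and a row of slats — a bed frame. Slats sit on the rails at z = 269 + 138 = 407; with slat thickness 15, the top is 422 mm.


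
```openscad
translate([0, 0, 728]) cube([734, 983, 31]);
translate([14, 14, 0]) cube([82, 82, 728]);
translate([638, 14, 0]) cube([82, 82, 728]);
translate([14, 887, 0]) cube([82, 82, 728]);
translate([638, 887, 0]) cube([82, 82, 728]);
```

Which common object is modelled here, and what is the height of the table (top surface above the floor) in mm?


A table. The table height is 759 mm.

A 734×983×31 slab sits at z = 728 on four 82 mm square posts — a table. The top surface is at 728 + 31 = 759 mm.


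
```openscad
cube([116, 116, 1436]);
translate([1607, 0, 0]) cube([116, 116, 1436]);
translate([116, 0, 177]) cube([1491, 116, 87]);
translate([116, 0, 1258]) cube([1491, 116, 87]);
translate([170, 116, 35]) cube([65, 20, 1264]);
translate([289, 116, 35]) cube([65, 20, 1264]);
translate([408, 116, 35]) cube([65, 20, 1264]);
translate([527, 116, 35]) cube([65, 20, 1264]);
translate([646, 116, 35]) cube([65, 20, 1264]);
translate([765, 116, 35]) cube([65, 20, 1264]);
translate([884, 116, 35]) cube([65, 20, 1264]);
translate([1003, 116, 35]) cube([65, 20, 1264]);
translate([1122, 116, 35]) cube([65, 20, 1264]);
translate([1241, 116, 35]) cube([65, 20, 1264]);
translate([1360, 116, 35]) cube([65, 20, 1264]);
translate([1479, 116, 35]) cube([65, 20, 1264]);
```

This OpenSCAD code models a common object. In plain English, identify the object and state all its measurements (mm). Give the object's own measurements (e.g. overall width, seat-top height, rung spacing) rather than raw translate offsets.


A fence section. Two 116×116 mm posts, 1436 mm tall, stand on the floor with a clear span of 1491 mm between their inner faces. Two horizontal rails of 116×87 mm section span the gap between the posts with their undersides at z = 177 mm and z = 1258 mm, flush with the posts' −y face. 12 pickets, each 65 mm wide, 20 mm thick and 1264 mm tall, are fixed to the +y face of the rails with their bottoms at z = 35 mm, spaced across the span with a 54 mm gap after the −x post and between neighbouring pickets, with 63 mm left before the +x post.


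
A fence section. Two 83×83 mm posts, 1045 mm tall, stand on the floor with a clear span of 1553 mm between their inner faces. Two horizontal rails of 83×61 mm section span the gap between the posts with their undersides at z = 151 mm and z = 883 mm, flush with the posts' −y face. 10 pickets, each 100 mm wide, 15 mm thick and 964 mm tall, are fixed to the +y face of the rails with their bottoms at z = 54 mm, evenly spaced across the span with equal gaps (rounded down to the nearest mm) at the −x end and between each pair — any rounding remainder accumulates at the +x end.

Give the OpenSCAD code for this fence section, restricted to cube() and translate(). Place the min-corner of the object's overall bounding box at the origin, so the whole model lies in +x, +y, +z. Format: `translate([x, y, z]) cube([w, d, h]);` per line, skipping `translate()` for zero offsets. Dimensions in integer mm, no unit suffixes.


cube([83, 83, 1045]);
translate([1636, 0, 0]) cube([83, 83, 1045]);
translate([83, 0, 151]) cube([1553, 83, 61]);
translate([83, 0, 883]) cube([1553, 83, 61]);
translate([133, 83, 54]) cube([100, 15, 964]);
translate([283, 83, 54]) cube([100, 15, 964]);
translate([433, 83, 54]) cube([100, 15, 964]);
translate([583, 83, 54]) cube([100, 15, 964]);
translate([733, 83, 54]) cube([100, 15, 964]);
translate([883, 83, 54]) cube([100, 15, 964]);
translate([1033, 83, 54]) cube([100, 15, 964]);
translate([1183, 83, 54]) cube([100, 15, 964]);
translate([1333, 83, 54]) cube([100, 15, 964]);
translate([1483, 83, 54]) cube([100, 15, 964]);


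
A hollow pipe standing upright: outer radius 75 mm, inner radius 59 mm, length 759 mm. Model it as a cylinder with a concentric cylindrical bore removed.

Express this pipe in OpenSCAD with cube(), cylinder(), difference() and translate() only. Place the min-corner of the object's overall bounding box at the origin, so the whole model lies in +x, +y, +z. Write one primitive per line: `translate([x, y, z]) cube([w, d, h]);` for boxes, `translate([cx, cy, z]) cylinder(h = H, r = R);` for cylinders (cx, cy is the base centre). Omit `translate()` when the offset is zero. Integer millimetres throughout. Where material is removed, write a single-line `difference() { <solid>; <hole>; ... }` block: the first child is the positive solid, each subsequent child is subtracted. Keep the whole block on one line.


difference() { translate([75, 75, 0]) cylinder(h = 759, r = 75); translate([75, 75, 0]) cylinder(h = 759, r = 59); }


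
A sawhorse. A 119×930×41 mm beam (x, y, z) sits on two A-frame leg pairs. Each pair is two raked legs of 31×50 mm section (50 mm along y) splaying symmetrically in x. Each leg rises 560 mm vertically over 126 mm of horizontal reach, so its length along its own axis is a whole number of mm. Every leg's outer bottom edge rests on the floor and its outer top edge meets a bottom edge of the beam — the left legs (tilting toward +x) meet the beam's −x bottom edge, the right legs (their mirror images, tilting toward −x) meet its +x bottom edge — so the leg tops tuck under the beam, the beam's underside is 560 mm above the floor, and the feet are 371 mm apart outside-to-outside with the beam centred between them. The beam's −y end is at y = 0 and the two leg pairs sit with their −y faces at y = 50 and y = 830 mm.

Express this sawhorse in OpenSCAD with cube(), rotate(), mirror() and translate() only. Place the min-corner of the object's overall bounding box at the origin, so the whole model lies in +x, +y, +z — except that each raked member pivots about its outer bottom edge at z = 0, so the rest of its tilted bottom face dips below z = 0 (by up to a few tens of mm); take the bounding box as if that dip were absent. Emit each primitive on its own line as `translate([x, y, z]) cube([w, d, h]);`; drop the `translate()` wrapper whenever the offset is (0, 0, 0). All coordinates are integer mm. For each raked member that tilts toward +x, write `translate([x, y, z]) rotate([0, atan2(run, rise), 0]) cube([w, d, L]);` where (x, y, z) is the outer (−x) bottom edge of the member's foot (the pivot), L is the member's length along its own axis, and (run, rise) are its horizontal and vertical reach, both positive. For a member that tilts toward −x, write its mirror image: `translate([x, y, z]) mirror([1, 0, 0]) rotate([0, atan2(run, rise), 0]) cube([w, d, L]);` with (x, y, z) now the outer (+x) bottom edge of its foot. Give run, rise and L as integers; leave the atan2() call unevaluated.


// leg length = √(126² + 560²) = 574
// right-leg outer foot x = 2·126 + 119 = 371
// beam min-corner = (126, 0, 560)
translate([126, 0, 560]) cube([119, 930, 41]);
translate([0, 50, 0]) rotate([0, atan2(126, 560), 0]) cube([31, 50, 574]);
translate([371, 50, 0]) mirror([1, 0, 0]) rotate([0, atan2(126, 560), 0]) cube([31, 50, 574]);
translate([0, 830, 0]) rotate([0, atan2(126, 560), 0]) cube([31, 50, 574]);
translate([371, 830, 0]) mirror([1, 0, 0]) rotate([0, atan2(126, 560), 0]) cube([31, 50, 574]);


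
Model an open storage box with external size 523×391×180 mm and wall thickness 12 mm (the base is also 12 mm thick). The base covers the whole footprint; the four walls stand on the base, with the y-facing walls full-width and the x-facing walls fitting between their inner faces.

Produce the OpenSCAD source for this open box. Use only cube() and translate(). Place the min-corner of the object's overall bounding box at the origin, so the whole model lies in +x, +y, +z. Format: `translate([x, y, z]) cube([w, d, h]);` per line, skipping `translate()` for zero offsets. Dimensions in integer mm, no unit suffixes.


cube([523, 391, 12]);
translate([0, 0, 12]) cube([523, 12, 168]);
translate([0, 379, 12]) cube([523, 12, 168]);
translate([0, 12, 12]) cube([12, 367, 168]);
translate([511, 12, 12]) cube([12, 367, 168]);
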